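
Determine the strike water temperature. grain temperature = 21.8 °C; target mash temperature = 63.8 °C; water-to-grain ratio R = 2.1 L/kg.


T_strike = (0.41/R)·(T_mash − T_grain) + T_mash
T_strike = (0.41/2.1)·(63.8 − 21.8) + 63.8

72.0000 °C


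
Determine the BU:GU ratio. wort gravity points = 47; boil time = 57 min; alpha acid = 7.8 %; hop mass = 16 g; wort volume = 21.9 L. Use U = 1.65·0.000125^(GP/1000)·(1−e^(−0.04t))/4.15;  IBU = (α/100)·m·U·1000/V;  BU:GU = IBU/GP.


U = 1.65·0.000125^(47/1000)·(1−e^(−0.04·57))/4.15 = 0.2340
IBU = (7.8/100)·16·0.2340·1000/21.9 = 13.3321
BU:GU = 13.3321/47

0.2837


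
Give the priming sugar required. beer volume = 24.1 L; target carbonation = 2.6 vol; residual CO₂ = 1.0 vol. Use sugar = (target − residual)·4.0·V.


sugar = (2.6 − 1.0)·4.0·24.1

154.2400 g


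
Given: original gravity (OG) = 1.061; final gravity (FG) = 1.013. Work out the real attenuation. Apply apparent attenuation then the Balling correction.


AA = (OG−FG)/(OG−1)·100;  RA = AA·0.8192
AA = (1.061 − 1.013)/(1.061 − 1)·100 = 78.6885
RA = 78.6885·0.8192

64.4616 %


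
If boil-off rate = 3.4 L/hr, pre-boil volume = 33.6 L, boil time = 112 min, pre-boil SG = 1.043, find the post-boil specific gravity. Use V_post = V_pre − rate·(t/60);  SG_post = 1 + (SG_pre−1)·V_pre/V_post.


V_post = 33.6 − 3.4·(112/60) = 27.2533
SG_post = 1 + (1.043 − 1)·33.6/27.2533

1.0530


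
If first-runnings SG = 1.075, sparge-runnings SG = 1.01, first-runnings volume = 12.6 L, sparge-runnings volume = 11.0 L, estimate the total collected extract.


total = Σ (SG_i − 1)·1000·V_i
first = (1.075 − 1)·1000·12.6 = 945.0000
sparge = (1.01 − 1)·1000·11.0 = 110.0000
total = 945.0000 + 110.0000

1055.0000 gravity·L


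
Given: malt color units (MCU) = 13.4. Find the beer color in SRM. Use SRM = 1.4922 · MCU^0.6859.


SRM = 1.4922 · 13.4^0.6859

8.8493 SRM


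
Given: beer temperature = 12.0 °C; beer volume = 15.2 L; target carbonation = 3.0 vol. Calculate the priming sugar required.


residual = 14.695·(0.01821 + 0.09011·e^(−0.04·T));  sugar = (target − residual)·4.0·V
residual = 14.695·(0.01821 + 0.09011·e^(−0.04·12.0)) = 1.0870
sugar = (3.0 − 1.0870)·4.0·15.2

116.3123 g


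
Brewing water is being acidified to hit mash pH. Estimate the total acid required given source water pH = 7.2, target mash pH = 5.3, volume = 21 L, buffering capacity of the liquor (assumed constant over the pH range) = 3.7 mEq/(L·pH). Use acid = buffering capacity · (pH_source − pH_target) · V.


acid = 3.7 · (7.2 − 5.3) · 21

147.6300 mEq


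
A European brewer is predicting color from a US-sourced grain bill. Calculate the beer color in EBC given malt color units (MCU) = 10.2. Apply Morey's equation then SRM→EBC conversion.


SRM = 1.4922·MCU^0.6859;  EBC = SRM·1.97
SRM = 1.4922·10.2^0.6859 = 7.3388
EBC = 7.3388·1.97

14.4575 EBC


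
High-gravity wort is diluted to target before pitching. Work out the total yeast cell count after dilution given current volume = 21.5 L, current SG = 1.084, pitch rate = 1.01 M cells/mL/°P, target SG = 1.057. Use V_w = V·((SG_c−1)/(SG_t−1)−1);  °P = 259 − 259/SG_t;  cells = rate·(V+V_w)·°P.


V_w = 21.5·((1.084−1)/(1.057−1)−1) = 10.1842
V_final = 21.5 + 10.1842 = 31.6842
°P = 259 − 259/1.057 = 13.9669
cells = 1.01·31.6842·13.9669

446.9551 billion cells


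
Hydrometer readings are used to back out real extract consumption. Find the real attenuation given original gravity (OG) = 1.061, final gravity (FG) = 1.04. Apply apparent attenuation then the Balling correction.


AA = (OG−FG)/(OG−1)·100;  RA = AA·0.8192
AA = (1.061 − 1.04)/(1.061 − 1)·100 = 34.4262
RA = 34.4262·0.8192

28.2020 %


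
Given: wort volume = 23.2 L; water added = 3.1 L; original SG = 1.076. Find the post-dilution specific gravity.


SG_new = 1 + (SG_old − 1)·V_old/(V_old + V_water)
pts = (1.076 − 1)·1000·23.2/(23.2 + 3.1) = 67.0418
SG_new = 1 + 67.0418/1000

1.0670


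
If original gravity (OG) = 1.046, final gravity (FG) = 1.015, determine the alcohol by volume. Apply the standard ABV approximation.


ABV = (OG − FG) · 131.25
ABV = (1.046 − 1.015) · 131.25

4.0688 % ABV


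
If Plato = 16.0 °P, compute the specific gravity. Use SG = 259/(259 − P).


SG = 259/(259 − 16.0)

1.0658


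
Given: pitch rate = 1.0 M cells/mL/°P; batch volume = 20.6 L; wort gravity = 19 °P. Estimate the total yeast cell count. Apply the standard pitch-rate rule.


cells (billions) = rate · V_L · °P
cells = 1.0 · 20.6 · 19

391.4000 billion cells


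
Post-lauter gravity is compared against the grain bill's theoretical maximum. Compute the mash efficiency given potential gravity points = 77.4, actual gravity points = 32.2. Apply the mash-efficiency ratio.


efficiency = actual / potential × 100
efficiency = 32.2 / 77.4 × 100

41.6021 %


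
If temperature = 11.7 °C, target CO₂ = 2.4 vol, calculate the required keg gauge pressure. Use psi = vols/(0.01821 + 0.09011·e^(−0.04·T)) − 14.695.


psi = 2.4/(0.01821 + 0.09011·e^(−0.04·11.7)) − 14.695

17.4586 psi


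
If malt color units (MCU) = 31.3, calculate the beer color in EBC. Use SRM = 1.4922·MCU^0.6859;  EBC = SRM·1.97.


SRM = 1.4922·31.3^0.6859 = 15.8351
EBC = 15.8351·1.97

31.1952 EBC


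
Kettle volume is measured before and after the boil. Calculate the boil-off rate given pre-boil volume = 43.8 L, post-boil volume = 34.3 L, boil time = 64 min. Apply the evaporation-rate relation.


rate = (V_pre − V_post) / (t_min/60)
rate = (43.8 − 34.3) / (64/60)

8.9062 L/hr


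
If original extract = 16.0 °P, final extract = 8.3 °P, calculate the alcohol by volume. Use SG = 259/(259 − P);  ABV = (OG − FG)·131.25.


OG = 259/(259 − 16.0) = 1.0658
FG = 259/(259 − 8.3) = 1.0331
ABV = (1.0658 − 1.0331)·131.25

4.2966 % ABV


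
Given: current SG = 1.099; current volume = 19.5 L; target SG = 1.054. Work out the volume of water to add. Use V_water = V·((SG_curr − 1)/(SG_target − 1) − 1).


V_water = 19.5·((1.099 − 1)/(1.054 − 1) − 1)

16.2500 L


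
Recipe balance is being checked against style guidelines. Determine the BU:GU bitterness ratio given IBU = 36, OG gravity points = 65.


BU:GU = IBU / OG_points
BU:GU = 36 / 65

0.5538


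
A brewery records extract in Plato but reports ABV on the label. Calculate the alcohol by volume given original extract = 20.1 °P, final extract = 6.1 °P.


SG = 259/(259 − P);  ABV = (OG − FG)·131.25
OG = 259/(259 − 20.1) = 1.0841
FG = 259/(259 − 6.1) = 1.0241
ABV = (1.0841 − 1.0241)·131.25

7.8770 % ABV


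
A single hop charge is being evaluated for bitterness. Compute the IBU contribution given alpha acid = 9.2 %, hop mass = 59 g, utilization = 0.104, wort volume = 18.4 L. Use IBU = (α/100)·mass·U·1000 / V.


IBU = (9.2/100)·59·0.104·1000 / 18.4

30.6800 IBU


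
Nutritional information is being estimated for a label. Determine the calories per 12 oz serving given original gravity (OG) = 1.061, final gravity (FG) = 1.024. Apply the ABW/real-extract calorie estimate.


ABW = (OG−FG)·131.25·0.79/FG;  °P = 259 − 259/SG (for OG→OE and FG→AE);  RE = 0.1808·OE + 0.8192·AE;  Cal = (6.9·ABW + 4·(RE−0.1))·FG·3.55
ABW = (1.061 − 1.024)·131.25·0.79/1.024 = 3.7465
OE = 259 − 259/1.061 = 14.8907 °P
AE = 259 − 259/1.024 = 6.0703 °P
RE = 0.1808·14.8907 + 0.8192·6.0703 = 7.6650 °P
Cal = (6.9·3.7465 + 4·(7.6650−0.1))·1.024·3.55

203.9752 kcal


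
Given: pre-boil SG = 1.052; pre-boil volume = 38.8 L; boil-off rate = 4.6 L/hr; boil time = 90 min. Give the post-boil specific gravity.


V_post = V_pre − rate·(t/60);  SG_post = 1 + (SG_pre−1)·V_pre/V_post
V_post = 38.8 − 4.6·(90/60) = 31.9000
SG_post = 1 + (1.052 − 1)·38.8/31.9000

1.0632


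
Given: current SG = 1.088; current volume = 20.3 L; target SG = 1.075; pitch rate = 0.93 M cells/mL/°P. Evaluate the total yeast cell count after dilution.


V_w = V·((SG_c−1)/(SG_t−1)−1);  °P = 259 − 259/SG_t;  cells = rate·(V+V_w)·°P
V_w = 20.3·((1.088−1)/(1.075−1)−1) = 3.5187
V_final = 20.3 + 3.5187 = 23.8187
°P = 259 − 259/1.075 = 18.0698
cells = 0.93·23.8187·18.0698

400.2699 billion cells


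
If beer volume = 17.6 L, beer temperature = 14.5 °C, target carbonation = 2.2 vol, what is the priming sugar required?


residual = 14.695·(0.01821 + 0.09011·e^(−0.04·T));  sugar = (target − residual)·4.0·V
residual = 14.695·(0.01821 + 0.09011·e^(−0.04·14.5)) = 1.0090
sugar = (2.2 − 1.0090)·4.0·17.6

83.8468 g


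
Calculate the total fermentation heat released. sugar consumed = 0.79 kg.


Q = m_sugar · 590 kJ/kg
Q = 0.79 · 590

466.1000 kJ


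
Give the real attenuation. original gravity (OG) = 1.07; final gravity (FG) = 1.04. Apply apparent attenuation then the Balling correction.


AA = (OG−FG)/(OG−1)·100;  RA = AA·0.8192
AA = (1.07 − 1.04)/(1.07 − 1)·100 = 42.8571
RA = 42.8571·0.8192

35.1086 %


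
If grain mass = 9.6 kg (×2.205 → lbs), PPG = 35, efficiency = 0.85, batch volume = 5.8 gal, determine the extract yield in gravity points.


points = lbs × PPG × eff / vol
lbs = 9.6 × 2.205 = 21.1680
points = 21.1680 × 35 × 0.85 / 5.8

108.5772 points


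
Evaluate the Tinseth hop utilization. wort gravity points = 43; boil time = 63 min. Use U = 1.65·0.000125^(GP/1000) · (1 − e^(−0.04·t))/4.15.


bigness = 1.65·0.000125^(43/1000) = 1.1211
boil_factor = (1 − e^(−0.04·63))/4.15 = 0.2216
U = 1.1211 · 0.2216

0.2484


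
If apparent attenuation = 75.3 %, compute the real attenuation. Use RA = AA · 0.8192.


RA = 75.3 · 0.8192

61.6858 %


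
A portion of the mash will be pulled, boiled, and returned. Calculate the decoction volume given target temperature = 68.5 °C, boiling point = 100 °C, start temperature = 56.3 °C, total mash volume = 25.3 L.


V_dec = V_total·(T_target − T_start)/(T_boil − T_start)
V_dec = 25.3·(68.5 − 56.3)/(100 − 56.3)

7.0632 L


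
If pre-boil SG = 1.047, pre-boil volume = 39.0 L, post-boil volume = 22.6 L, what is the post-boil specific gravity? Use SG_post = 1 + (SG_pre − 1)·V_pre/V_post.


pts_pre = (1.047 − 1)·1000 = 47.0000
pts_post = 47.0000·39.0/22.6 = 81.1062
SG_post = 1 + 81.1062/1000

1.0811


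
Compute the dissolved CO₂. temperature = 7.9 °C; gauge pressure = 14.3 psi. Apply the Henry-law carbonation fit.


vols = (P + 14.695)·(0.01821 + 0.09011·e^(−0.04·T))
vols = (14.3 + 14.695)·(0.01821 + 0.09011·e^(−0.04·7.9))

2.4328 volumes


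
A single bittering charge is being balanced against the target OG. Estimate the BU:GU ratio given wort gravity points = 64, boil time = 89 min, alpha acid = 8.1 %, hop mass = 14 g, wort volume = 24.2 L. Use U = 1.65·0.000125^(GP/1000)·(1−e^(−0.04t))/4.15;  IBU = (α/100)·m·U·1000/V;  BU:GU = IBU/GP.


U = 1.65·0.000125^(64/1000)·(1−e^(−0.04·89))/4.15 = 0.2173
IBU = (8.1/100)·14·0.2173·1000/24.2 = 10.1837
BU:GU = 10.1837/64

0.1591


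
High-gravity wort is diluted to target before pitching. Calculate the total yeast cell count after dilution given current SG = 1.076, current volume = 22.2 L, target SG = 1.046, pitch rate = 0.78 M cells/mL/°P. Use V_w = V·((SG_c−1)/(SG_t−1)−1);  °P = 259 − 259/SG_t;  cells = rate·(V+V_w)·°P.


V_w = 22.2·((1.076−1)/(1.046−1)−1) = 14.4783
V_final = 22.2 + 14.4783 = 36.6783
°P = 259 − 259/1.046 = 11.3901
cells = 0.78·36.6783·11.3901

325.8586 billion cells


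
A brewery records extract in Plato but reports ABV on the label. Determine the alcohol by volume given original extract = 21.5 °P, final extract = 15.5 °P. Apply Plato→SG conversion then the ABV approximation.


SG = 259/(259 − P);  ABV = (OG − FG)·131.25
OG = 259/(259 − 21.5) = 1.0905
FG = 259/(259 − 15.5) = 1.0637
ABV = (1.0905 − 1.0637)·131.25

3.5269 % ABV


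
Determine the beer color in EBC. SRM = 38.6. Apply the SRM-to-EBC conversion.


EBC = SRM · 1.97
EBC = 38.6 · 1.97

76.0420 EBC


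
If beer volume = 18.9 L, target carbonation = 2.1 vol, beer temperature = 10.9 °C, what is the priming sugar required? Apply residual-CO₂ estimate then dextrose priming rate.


residual = 14.695·(0.01821 + 0.09011·e^(−0.04·T));  sugar = (target − residual)·4.0·V
residual = 14.695·(0.01821 + 0.09011·e^(−0.04·10.9)) = 1.1238
sugar = (2.1 − 1.1238)·4.0·18.9

73.7988 g


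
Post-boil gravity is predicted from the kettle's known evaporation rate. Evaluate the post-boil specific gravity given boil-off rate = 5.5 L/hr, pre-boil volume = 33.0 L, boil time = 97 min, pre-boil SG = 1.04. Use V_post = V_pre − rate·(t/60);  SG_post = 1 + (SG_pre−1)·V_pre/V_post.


V_post = 33.0 − 5.5·(97/60) = 24.1083
SG_post = 1 + (1.04 − 1)·33.0/24.1083

1.0548


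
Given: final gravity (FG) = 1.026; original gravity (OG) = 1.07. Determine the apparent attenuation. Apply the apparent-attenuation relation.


AA = (OG − FG)/(OG − 1) · 100
AA = (1.07 − 1.026)/(1.07 − 1) · 100

62.8571 %


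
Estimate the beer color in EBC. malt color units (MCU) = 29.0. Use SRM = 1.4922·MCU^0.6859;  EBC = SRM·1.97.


SRM = 1.4922·29.0^0.6859 = 15.0275
EBC = 15.0275·1.97

29.6041 EBC


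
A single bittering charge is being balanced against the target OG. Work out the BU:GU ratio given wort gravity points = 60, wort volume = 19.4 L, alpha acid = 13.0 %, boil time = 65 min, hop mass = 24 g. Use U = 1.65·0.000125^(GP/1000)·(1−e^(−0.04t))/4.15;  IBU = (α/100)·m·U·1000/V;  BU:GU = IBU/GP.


U = 1.65·0.000125^(60/1000)·(1−e^(−0.04·65))/4.15 = 0.2147
IBU = (13.0/100)·24·0.2147·1000/19.4 = 34.5212
BU:GU = 34.5212/60

0.5754


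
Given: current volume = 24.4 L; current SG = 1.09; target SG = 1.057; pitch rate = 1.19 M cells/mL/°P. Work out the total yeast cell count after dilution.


V_w = V·((SG_c−1)/(SG_t−1)−1);  °P = 259 − 259/SG_t;  cells = rate·(V+V_w)·°P
V_w = 24.4·((1.09−1)/(1.057−1)−1) = 14.1263
V_final = 24.4 + 14.1263 = 38.5263
°P = 259 − 259/1.057 = 13.9669
cells = 1.19·38.5263·13.9669

640.3303 billion cells


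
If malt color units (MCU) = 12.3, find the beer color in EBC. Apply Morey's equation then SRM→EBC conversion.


SRM = 1.4922·MCU^0.6859;  EBC = SRM·1.97
SRM = 1.4922·12.3^0.6859 = 8.3444
EBC = 8.3444·1.97

16.4384 EBC


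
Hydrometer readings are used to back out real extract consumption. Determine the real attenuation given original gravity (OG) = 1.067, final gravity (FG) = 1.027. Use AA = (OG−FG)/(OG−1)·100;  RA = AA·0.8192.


AA = (1.067 − 1.027)/(1.067 − 1)·100 = 59.7015
RA = 59.7015·0.8192

48.9075 %


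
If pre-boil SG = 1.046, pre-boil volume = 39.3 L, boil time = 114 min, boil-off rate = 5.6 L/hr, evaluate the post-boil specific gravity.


V_post = V_pre − rate·(t/60);  SG_post = 1 + (SG_pre−1)·V_pre/V_post
V_post = 39.3 − 5.6·(114/60) = 28.6600
SG_post = 1 + (1.046 − 1)·39.3/28.6600

1.0631


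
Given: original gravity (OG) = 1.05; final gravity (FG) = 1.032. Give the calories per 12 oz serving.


ABW = (OG−FG)·131.25·0.79/FG;  °P = 259 − 259/SG (for OG→OE and FG→AE);  RE = 0.1808·OE + 0.8192·AE;  Cal = (6.9·ABW + 4·(RE−0.1))·FG·3.55
ABW = (1.05 − 1.032)·131.25·0.79/1.032 = 1.8085
OE = 259 − 259/1.05 = 12.3333 °P
AE = 259 − 259/1.032 = 8.0310 °P
RE = 0.1808·12.3333 + 0.8192·8.0310 = 8.8089 °P
Cal = (6.9·1.8085 + 4·(8.8089−0.1))·1.032·3.55

173.3401 kcal


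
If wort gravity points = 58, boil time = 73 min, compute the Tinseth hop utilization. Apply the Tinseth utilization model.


U = 1.65·0.000125^(GP/1000) · (1 − e^(−0.04·t))/4.15
bigness = 1.65·0.000125^(58/1000) = 0.9797
boil_factor = (1 − e^(−0.04·73))/4.15 = 0.2280
U = 0.9797 · 0.2280

0.2233


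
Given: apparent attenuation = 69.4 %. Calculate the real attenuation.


RA = AA · 0.8192
RA = 69.4 · 0.8192

56.8525 %


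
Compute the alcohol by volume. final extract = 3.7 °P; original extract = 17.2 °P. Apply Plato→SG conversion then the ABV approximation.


SG = 259/(259 − P);  ABV = (OG − FG)·131.25
OG = 259/(259 − 17.2) = 1.0711
FG = 259/(259 − 3.7) = 1.0145
ABV = (1.0711 − 1.0145)·131.25

7.4341 % ABV


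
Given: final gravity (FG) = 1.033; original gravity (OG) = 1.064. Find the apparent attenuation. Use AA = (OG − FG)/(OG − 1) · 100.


AA = (1.064 − 1.033)/(1.064 − 1) · 100

48.4375 %


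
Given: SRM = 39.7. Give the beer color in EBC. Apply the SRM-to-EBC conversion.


EBC = SRM · 1.97
EBC = 39.7 · 1.97

78.2090 EBC


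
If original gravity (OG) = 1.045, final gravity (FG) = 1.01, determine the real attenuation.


AA = (OG−FG)/(OG−1)·100;  RA = AA·0.8192
AA = (1.045 − 1.01)/(1.045 − 1)·100 = 77.7778
RA = 77.7778·0.8192

63.7156 %


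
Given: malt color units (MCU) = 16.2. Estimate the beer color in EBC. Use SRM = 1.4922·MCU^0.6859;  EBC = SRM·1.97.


SRM = 1.4922·16.2^0.6859 = 10.0794
EBC = 10.0794·1.97

19.8564 EBC


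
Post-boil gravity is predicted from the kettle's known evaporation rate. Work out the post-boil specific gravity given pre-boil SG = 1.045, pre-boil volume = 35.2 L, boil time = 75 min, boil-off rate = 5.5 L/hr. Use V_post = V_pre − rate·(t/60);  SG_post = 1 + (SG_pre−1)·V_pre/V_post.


V_post = 35.2 − 5.5·(75/60) = 28.3250
SG_post = 1 + (1.045 − 1)·35.2/28.3250

1.0559


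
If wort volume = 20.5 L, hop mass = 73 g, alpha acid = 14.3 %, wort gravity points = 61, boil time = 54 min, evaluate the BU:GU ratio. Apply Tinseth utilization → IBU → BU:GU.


U = 1.65·0.000125^(GP/1000)·(1−e^(−0.04t))/4.15;  IBU = (α/100)·m·U·1000/V;  BU:GU = IBU/GP
U = 1.65·0.000125^(61/1000)·(1−e^(−0.04·54))/4.15 = 0.2033
IBU = (14.3/100)·73·0.2033·1000/20.5 = 103.5228
BU:GU = 103.5228/61

1.6971


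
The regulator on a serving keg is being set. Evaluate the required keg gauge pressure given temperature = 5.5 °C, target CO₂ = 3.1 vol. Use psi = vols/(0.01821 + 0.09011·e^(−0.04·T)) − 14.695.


psi = 3.1/(0.01821 + 0.09011·e^(−0.04·5.5)) − 14.695

19.5497 psi


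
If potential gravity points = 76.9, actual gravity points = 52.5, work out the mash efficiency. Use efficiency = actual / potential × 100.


efficiency = 52.5 / 76.9 × 100

68.2705 %


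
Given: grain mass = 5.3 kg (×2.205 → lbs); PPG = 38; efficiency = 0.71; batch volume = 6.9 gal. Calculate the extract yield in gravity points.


points = lbs × PPG × eff / vol
lbs = 5.3 × 2.205 = 11.6865
points = 11.6865 × 38 × 0.71 / 6.9

45.6959 points


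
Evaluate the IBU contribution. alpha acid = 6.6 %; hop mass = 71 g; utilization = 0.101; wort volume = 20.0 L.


IBU = (α/100)·mass·U·1000 / V
IBU = (6.6/100)·71·0.101·1000 / 20.0

23.6643 IBU


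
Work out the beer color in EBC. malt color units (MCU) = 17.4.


SRM = 1.4922·MCU^0.6859;  EBC = SRM·1.97
SRM = 1.4922·17.4^0.6859 = 10.5857
EBC = 10.5857·1.97

20.8538 EBC


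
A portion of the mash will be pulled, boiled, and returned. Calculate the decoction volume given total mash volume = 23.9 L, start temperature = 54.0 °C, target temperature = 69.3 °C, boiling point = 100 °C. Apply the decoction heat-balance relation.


V_dec = V_total·(T_target − T_start)/(T_boil − T_start)
V_dec = 23.9·(69.3 − 54.0)/(100 − 54.0)

7.9493 L


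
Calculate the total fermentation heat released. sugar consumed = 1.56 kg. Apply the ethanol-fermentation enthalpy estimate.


Q = m_sugar · 590 kJ/kg
Q = 1.56 · 590

920.4000 kJ


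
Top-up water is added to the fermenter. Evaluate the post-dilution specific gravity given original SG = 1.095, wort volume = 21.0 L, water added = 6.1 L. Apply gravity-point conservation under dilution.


SG_new = 1 + (SG_old − 1)·V_old/(V_old + V_water)
pts = (1.095 − 1)·1000·21.0/(21.0 + 6.1) = 73.6162
SG_new = 1 + 73.6162/1000

1.0736


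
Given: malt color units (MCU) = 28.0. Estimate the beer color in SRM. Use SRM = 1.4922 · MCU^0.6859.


SRM = 1.4922 · 28.0^0.6859

14.6701 SRM


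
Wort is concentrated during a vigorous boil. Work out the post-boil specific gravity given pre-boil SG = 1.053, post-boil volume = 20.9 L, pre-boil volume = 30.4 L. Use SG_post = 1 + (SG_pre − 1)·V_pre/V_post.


pts_pre = (1.053 − 1)·1000 = 53.0000
pts_post = 53.0000·30.4/20.9 = 77.0909
SG_post = 1 + 77.0909/1000

1.0771


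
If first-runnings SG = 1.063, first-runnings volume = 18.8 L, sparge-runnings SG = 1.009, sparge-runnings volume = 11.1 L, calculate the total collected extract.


total = Σ (SG_i − 1)·1000·V_i
first = (1.063 − 1)·1000·18.8 = 1184.4000
sparge = (1.009 − 1)·1000·11.1 = 99.9000
total = 1184.4000 + 99.9000

1284.3000 gravity·L


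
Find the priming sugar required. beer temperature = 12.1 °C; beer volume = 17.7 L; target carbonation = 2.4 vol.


residual = 14.695·(0.01821 + 0.09011·e^(−0.04·T));  sugar = (target − residual)·4.0·V
residual = 14.695·(0.01821 + 0.09011·e^(−0.04·12.1)) = 1.0837
sugar = (2.4 − 1.0837)·4.0·17.7

93.1942 g


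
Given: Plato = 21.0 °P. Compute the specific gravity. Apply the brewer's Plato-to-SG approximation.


SG = 259/(259 − P)
SG = 259/(259 − 21.0)

1.0882


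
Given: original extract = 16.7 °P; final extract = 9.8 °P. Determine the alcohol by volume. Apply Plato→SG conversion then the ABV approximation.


SG = 259/(259 − P);  ABV = (OG − FG)·131.25
OG = 259/(259 − 16.7) = 1.0689
FG = 259/(259 − 9.8) = 1.0393
ABV = (1.0689 − 1.0393)·131.25

3.8846 % ABV


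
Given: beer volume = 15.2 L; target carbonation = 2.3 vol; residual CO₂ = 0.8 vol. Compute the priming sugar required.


sugar = (target − residual)·4.0·V
sugar = (2.3 − 0.8)·4.0·15.2

91.2000 g


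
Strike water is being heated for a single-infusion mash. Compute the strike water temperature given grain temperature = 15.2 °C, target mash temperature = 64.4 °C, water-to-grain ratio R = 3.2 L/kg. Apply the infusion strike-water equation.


T_strike = (0.41/R)·(T_mash − T_grain) + T_mash
T_strike = (0.41/3.2)·(64.4 − 15.2) + 64.4

70.7037 °C


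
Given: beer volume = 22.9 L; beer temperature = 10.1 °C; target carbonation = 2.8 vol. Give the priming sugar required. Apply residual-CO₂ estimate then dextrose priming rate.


residual = 14.695·(0.01821 + 0.09011·e^(−0.04·T));  sugar = (target − residual)·4.0·V
residual = 14.695·(0.01821 + 0.09011·e^(−0.04·10.1)) = 1.1517
sugar = (2.8 − 1.1517)·4.0·22.9

150.9872 g


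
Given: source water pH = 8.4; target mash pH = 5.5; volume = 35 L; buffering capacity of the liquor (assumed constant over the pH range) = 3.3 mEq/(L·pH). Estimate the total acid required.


acid = buffering capacity · (pH_source − pH_target) · V
acid = 3.3 · (8.4 − 5.5) · 35

334.9500 mEq


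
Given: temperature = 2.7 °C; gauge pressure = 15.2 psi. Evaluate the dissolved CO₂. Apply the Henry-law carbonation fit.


vols = (P + 14.695)·(0.01821 + 0.09011·e^(−0.04·T))
vols = (15.2 + 14.695)·(0.01821 + 0.09011·e^(−0.04·2.7))

2.9625 volumes


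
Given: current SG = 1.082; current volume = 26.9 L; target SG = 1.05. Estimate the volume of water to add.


V_water = V·((SG_curr − 1)/(SG_target − 1) − 1)
V_water = 26.9·((1.082 − 1)/(1.05 − 1) − 1)

17.2160 L


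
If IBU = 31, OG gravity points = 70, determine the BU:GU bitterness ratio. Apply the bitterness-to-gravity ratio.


BU:GU = IBU / OG_points
BU:GU = 31 / 70

0.4429


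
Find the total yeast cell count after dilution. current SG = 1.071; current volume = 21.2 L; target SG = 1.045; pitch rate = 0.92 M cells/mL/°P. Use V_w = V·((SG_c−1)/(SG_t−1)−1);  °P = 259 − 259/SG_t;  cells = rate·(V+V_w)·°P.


V_w = 21.2·((1.071−1)/(1.045−1)−1) = 12.2489
V_final = 21.2 + 12.2489 = 33.4489
°P = 259 − 259/1.045 = 11.1531
cells = 0.92·33.4489·11.1531

343.2144 billion cells


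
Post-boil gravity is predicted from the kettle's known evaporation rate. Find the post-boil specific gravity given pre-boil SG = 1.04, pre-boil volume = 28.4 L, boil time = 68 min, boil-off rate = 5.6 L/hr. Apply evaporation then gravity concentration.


V_post = V_pre − rate·(t/60);  SG_post = 1 + (SG_pre−1)·V_pre/V_post
V_post = 28.4 − 5.6·(68/60) = 22.0533
SG_post = 1 + (1.04 − 1)·28.4/22.0533

1.0515


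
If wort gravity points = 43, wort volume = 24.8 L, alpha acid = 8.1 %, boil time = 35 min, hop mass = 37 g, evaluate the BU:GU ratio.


U = 1.65·0.000125^(GP/1000)·(1−e^(−0.04t))/4.15;  IBU = (α/100)·m·U·1000/V;  BU:GU = IBU/GP
U = 1.65·0.000125^(43/1000)·(1−e^(−0.04·35))/4.15 = 0.2035
IBU = (8.1/100)·37·0.2035·1000/24.8 = 24.5961
BU:GU = 24.5961/43

0.5720


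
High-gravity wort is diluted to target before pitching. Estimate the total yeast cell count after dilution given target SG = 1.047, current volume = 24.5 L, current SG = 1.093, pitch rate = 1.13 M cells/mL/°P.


V_w = V·((SG_c−1)/(SG_t−1)−1);  °P = 259 − 259/SG_t;  cells = rate·(V+V_w)·°P
V_w = 24.5·((1.093−1)/(1.047−1)−1) = 23.9787
V_final = 24.5 + 23.9787 = 48.4787
°P = 259 − 259/1.047 = 11.6266
cells = 1.13·48.4787·11.6266

636.9137 billion cells


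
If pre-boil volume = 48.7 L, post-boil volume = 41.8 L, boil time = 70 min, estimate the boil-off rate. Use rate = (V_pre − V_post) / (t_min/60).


rate = (48.7 − 41.8) / (70/60)

5.9143 L/hr


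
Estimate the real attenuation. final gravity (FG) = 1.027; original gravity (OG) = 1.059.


AA = (OG−FG)/(OG−1)·100;  RA = AA·0.8192
AA = (1.059 − 1.027)/(1.059 − 1)·100 = 54.2373
RA = 54.2373·0.8192

44.4312 %


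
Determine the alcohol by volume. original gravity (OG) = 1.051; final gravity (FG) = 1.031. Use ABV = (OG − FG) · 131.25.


ABV = (1.051 − 1.031) · 131.25

2.6250 % ABV


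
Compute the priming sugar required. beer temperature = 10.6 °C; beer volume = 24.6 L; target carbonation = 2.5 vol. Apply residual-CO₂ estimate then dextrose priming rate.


residual = 14.695·(0.01821 + 0.09011·e^(−0.04·T));  sugar = (target − residual)·4.0·V
residual = 14.695·(0.01821 + 0.09011·e^(−0.04·10.6)) = 1.1342
sugar = (2.5 − 1.1342)·4.0·24.6

134.3984 g


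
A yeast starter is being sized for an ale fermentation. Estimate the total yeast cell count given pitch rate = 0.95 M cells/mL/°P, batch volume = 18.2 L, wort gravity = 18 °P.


cells (billions) = rate · V_L · °P
cells = 0.95 · 18.2 · 18

311.2200 billion cells


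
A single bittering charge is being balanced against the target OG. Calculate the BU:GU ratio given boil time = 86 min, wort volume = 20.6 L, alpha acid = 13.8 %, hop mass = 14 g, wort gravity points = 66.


U = 1.65·0.000125^(GP/1000)·(1−e^(−0.04t))/4.15;  IBU = (α/100)·m·U·1000/V;  BU:GU = IBU/GP
U = 1.65·0.000125^(66/1000)·(1−e^(−0.04·86))/4.15 = 0.2127
IBU = (13.8/100)·14·0.2127·1000/20.6 = 19.9443
BU:GU = 19.9443/66

0.3022


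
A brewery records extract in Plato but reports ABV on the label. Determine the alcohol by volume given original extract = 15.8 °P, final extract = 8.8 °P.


SG = 259/(259 − P);  ABV = (OG − FG)·131.25
OG = 259/(259 − 15.8) = 1.0650
FG = 259/(259 − 8.8) = 1.0352
ABV = (1.0650 − 1.0352)·131.25

3.9106 % ABV


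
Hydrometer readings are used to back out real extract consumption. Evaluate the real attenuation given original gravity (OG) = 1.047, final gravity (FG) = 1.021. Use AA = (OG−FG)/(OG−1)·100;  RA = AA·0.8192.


AA = (1.047 − 1.021)/(1.047 − 1)·100 = 55.3191
RA = 55.3191·0.8192

45.3174 %


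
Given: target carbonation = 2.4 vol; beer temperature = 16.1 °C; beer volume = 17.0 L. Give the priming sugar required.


residual = 14.695·(0.01821 + 0.09011·e^(−0.04·T));  sugar = (target − residual)·4.0·V
residual = 14.695·(0.01821 + 0.09011·e^(−0.04·16.1)) = 0.9630
sugar = (2.4 − 0.9630)·4.0·17.0

97.7139 g


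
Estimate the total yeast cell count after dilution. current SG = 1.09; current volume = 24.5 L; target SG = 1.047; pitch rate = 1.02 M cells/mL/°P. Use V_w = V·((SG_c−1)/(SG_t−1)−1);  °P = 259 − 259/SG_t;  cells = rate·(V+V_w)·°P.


V_w = 24.5·((1.09−1)/(1.047−1)−1) = 22.4149
V_final = 24.5 + 22.4149 = 46.9149
°P = 259 − 259/1.047 = 11.6266
cells = 1.02·46.9149·11.6266

556.3676 billion cells


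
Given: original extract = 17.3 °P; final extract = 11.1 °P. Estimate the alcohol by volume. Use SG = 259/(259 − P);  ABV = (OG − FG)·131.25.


OG = 259/(259 − 17.3) = 1.0716
FG = 259/(259 − 11.1) = 1.0448
ABV = (1.0716 − 1.0448)·131.25

3.5175 % ABV


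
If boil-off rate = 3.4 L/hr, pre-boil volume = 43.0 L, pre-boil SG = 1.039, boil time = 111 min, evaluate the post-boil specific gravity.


V_post = V_pre − rate·(t/60);  SG_post = 1 + (SG_pre−1)·V_pre/V_post
V_post = 43.0 − 3.4·(111/60) = 36.7100
SG_post = 1 + (1.039 − 1)·43.0/36.7100

1.0457


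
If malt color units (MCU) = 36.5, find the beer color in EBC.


SRM = 1.4922·MCU^0.6859;  EBC = SRM·1.97
SRM = 1.4922·36.5^0.6859 = 17.5956
EBC = 17.5956·1.97

34.6633 EBC


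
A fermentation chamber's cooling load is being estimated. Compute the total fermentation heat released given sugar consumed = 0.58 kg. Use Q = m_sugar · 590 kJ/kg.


Q = 0.58 · 590

342.2000 kJ


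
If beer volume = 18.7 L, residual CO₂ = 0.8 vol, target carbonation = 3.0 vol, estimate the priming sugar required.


sugar = (target − residual)·4.0·V
sugar = (3.0 − 0.8)·4.0·18.7

164.5600 g


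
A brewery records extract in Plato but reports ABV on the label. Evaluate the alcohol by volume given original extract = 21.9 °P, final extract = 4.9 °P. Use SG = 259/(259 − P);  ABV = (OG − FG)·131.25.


OG = 259/(259 − 21.9) = 1.0924
FG = 259/(259 − 4.9) = 1.0193
ABV = (1.0924 − 1.0193)·131.25

9.5921 % ABV


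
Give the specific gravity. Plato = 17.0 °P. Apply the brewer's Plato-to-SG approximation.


SG = 259/(259 − P)
SG = 259/(259 − 17.0)

1.0702


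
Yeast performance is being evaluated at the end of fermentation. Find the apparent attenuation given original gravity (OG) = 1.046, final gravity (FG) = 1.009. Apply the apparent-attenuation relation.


AA = (OG − FG)/(OG − 1) · 100
AA = (1.046 − 1.009)/(1.046 − 1) · 100

80.4348 %


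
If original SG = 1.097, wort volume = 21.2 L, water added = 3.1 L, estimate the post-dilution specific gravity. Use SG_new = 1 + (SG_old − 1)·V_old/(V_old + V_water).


pts = (1.097 − 1)·1000·21.2/(21.2 + 3.1) = 84.6255
SG_new = 1 + 84.6255/1000

1.0846


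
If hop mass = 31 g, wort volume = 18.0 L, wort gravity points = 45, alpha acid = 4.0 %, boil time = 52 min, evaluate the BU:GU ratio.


U = 1.65·0.000125^(GP/1000)·(1−e^(−0.04t))/4.15;  IBU = (α/100)·m·U·1000/V;  BU:GU = IBU/GP
U = 1.65·0.000125^(45/1000)·(1−e^(−0.04·52))/4.15 = 0.2322
IBU = (4.0/100)·31·0.2322·1000/18.0 = 15.9952
BU:GU = 15.9952/45

0.3554


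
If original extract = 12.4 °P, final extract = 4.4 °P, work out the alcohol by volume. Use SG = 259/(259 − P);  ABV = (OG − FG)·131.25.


OG = 259/(259 − 12.4) = 1.0503
FG = 259/(259 − 4.4) = 1.0173
ABV = (1.0503 − 1.0173)·131.25

4.3315 % ABV


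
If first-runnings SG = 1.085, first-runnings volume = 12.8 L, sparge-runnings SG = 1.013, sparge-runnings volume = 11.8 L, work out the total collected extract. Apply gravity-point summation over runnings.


total = Σ (SG_i − 1)·1000·V_i
first = (1.085 − 1)·1000·12.8 = 1088.0000
sparge = (1.013 − 1)·1000·11.8 = 153.4000
total = 1088.0000 + 153.4000

1241.4000 gravity·L


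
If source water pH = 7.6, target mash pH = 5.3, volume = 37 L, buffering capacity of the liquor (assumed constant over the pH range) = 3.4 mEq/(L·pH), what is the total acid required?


acid = buffering capacity · (pH_source − pH_target) · V
acid = 3.4 · (7.6 − 5.3) · 37

289.3400 mEq


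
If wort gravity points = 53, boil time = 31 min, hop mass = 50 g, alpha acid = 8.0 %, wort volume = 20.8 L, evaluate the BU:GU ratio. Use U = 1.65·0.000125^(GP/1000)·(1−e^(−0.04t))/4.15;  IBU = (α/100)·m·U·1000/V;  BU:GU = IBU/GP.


U = 1.65·0.000125^(53/1000)·(1−e^(−0.04·31))/4.15 = 0.1755
IBU = (8.0/100)·50·0.1755·1000/20.8 = 33.7445
BU:GU = 33.7445/53

0.6367


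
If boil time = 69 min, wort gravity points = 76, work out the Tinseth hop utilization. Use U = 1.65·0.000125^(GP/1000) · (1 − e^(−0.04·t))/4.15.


bigness = 1.65·0.000125^(76/1000) = 0.8334
boil_factor = (1 − e^(−0.04·69))/4.15 = 0.2257
U = 0.8334 · 0.2257

0.1881


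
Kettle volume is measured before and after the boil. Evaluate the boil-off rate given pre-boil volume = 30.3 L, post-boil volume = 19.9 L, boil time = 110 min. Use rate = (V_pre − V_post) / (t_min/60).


rate = (30.3 − 19.9) / (110/60)

5.6727 L/hr


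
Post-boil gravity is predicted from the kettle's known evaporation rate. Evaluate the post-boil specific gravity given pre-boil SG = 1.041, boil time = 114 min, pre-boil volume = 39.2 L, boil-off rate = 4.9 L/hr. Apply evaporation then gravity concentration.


V_post = V_pre − rate·(t/60);  SG_post = 1 + (SG_pre−1)·V_pre/V_post
V_post = 39.2 − 4.9·(114/60) = 29.8900
SG_post = 1 + (1.041 − 1)·39.2/29.8900

1.0538


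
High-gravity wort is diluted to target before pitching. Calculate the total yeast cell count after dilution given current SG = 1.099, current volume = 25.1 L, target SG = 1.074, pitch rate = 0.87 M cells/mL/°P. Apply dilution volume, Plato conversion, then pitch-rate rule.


V_w = V·((SG_c−1)/(SG_t−1)−1);  °P = 259 − 259/SG_t;  cells = rate·(V+V_w)·°P
V_w = 25.1·((1.099−1)/(1.074−1)−1) = 8.4797
V_final = 25.1 + 8.4797 = 33.5797
°P = 259 − 259/1.074 = 17.8454
cells = 0.87·33.5797·17.8454

521.3431 billion cells


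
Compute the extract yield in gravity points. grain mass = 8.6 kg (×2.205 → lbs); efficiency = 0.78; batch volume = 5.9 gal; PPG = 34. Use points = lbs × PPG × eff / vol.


lbs = 8.6 × 2.205 = 18.9630
points = 18.9630 × 34 × 0.78 / 5.9

85.2371 points


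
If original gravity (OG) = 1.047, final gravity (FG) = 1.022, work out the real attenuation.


AA = (OG−FG)/(OG−1)·100;  RA = AA·0.8192
AA = (1.047 − 1.022)/(1.047 − 1)·100 = 53.1915
RA = 53.1915·0.8192

43.5745 %


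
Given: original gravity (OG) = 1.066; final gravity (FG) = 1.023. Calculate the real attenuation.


AA = (OG−FG)/(OG−1)·100;  RA = AA·0.8192
AA = (1.066 − 1.023)/(1.066 − 1)·100 = 65.1515
RA = 65.1515·0.8192

53.3721 %


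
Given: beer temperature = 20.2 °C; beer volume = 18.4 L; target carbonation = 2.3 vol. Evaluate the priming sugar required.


residual = 14.695·(0.01821 + 0.09011·e^(−0.04·T));  sugar = (target − residual)·4.0·V
residual = 14.695·(0.01821 + 0.09011·e^(−0.04·20.2)) = 0.8578
sugar = (2.3 − 0.8578)·4.0·18.4

106.1429 g


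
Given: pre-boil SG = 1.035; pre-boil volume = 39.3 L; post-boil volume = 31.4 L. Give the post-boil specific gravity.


SG_post = 1 + (SG_pre − 1)·V_pre/V_post
pts_pre = (1.035 − 1)·1000 = 35.0000
pts_post = 35.0000·39.3/31.4 = 43.8057
SG_post = 1 + 43.8057/1000

1.0438


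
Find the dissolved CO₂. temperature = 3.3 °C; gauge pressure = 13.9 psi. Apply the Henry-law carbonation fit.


vols = (P + 14.695)·(0.01821 + 0.09011·e^(−0.04·T))
vols = (13.9 + 14.695)·(0.01821 + 0.09011·e^(−0.04·3.3))

2.7788 volumes


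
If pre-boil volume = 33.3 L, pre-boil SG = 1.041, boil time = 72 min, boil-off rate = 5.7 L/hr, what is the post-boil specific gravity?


V_post = V_pre − rate·(t/60);  SG_post = 1 + (SG_pre−1)·V_pre/V_post
V_post = 33.3 − 5.7·(72/60) = 26.4600
SG_post = 1 + (1.041 − 1)·33.3/26.4600

1.0516


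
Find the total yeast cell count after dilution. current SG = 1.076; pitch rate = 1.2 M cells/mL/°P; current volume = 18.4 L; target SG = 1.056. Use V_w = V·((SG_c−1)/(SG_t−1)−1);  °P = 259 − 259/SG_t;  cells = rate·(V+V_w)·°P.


V_w = 18.4·((1.076−1)/(1.056−1)−1) = 6.5714
V_final = 18.4 + 6.5714 = 24.9714
°P = 259 − 259/1.056 = 13.7348
cells = 1.2·24.9714·13.7348

411.5745 billion cells


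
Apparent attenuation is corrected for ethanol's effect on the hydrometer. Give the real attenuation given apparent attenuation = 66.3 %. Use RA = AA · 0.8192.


RA = 66.3 · 0.8192

54.3130 %


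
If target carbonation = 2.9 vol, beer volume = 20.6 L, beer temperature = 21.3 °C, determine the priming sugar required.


residual = 14.695·(0.01821 + 0.09011·e^(−0.04·T));  sugar = (target − residual)·4.0·V
residual = 14.695·(0.01821 + 0.09011·e^(−0.04·21.3)) = 0.8324
sugar = (2.9 − 0.8324)·4.0·20.6

170.3675 g


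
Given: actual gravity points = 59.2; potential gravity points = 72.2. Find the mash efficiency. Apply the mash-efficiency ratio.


efficiency = actual / potential × 100
efficiency = 59.2 / 72.2 × 100

81.9945 %


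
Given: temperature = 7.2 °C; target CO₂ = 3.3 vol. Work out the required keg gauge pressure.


psi = vols/(0.01821 + 0.09011·e^(−0.04·T)) − 14.695
psi = 3.3/(0.01821 + 0.09011·e^(−0.04·7.2)) − 14.695

23.7795 psi


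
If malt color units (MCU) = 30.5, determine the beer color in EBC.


SRM = 1.4922·MCU^0.6859;  EBC = SRM·1.97
SRM = 1.4922·30.5^0.6859 = 15.5564
EBC = 15.5564·1.97

30.6461 EBC


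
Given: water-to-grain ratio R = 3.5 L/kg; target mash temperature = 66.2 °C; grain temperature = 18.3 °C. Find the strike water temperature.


T_strike = (0.41/R)·(T_mash − T_grain) + T_mash
T_strike = (0.41/3.5)·(66.2 − 18.3) + 66.2

71.8111 °C


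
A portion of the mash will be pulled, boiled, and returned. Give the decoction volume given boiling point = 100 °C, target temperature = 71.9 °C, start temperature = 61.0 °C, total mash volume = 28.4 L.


V_dec = V_total·(T_target − T_start)/(T_boil − T_start)
V_dec = 28.4·(71.9 − 61.0)/(100 − 61.0)

7.9374 L


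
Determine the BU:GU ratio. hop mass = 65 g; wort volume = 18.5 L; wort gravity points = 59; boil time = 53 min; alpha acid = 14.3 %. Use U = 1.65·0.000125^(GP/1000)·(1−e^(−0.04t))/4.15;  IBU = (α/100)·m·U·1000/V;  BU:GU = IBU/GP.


U = 1.65·0.000125^(59/1000)·(1−e^(−0.04·53))/4.15 = 0.2059
IBU = (14.3/100)·65·0.2059·1000/18.5 = 103.4423
BU:GU = 103.4423/59

1.7533


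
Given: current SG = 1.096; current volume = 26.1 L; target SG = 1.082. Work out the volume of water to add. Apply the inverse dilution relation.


V_water = V·((SG_curr − 1)/(SG_target − 1) − 1)
V_water = 26.1·((1.096 − 1)/(1.082 − 1) − 1)

4.4561 L


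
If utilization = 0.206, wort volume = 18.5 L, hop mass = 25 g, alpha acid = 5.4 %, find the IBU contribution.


IBU = (α/100)·mass·U·1000 / V
IBU = (5.4/100)·25·0.206·1000 / 18.5

15.0324 IBU


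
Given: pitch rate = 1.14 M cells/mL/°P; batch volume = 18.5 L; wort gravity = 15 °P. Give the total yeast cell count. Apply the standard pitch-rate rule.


cells (billions) = rate · V_L · °P
cells = 1.14 · 18.5 · 15

316.3500 billion cells


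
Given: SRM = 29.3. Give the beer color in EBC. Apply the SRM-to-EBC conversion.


EBC = SRM · 1.97
EBC = 29.3 · 1.97

57.7210 EBC


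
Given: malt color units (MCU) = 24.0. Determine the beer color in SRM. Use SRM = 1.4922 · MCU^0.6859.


SRM = 1.4922 · 24.0^0.6859

13.1982 SRM
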